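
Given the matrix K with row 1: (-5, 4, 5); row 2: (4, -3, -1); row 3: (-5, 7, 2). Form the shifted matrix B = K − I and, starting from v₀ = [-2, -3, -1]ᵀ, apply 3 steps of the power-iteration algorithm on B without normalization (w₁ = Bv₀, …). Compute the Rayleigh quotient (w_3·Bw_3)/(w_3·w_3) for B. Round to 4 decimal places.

μ ≈ -4.0150

B = K − I has rows (-6, 4, 5); (4, -4, -1); (-5, 7, 1)
w1 = Bv₀ = (-5, 5, -12)
w2 = Bw1 = (-10, -28, 48)
w3 = Bw2 = (188, 24, -98)
Bw3 = (-1522, 754, -870)
w3·Bw3 = -182780; w3·w3 = 45524; μ ≈ -182780/45524 = -4.0150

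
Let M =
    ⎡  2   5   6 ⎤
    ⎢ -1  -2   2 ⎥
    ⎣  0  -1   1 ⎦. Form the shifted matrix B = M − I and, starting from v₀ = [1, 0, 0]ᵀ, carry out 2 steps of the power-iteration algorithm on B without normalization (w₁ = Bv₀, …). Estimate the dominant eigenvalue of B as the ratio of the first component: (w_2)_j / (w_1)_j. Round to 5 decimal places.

B = M − I has rows (1, 5, 6); (-1, -3, 2); (0, -1, 0)
w1 = Bv₀ = (1·1 + 5·0 + 6·0; (-1)·1 + (-3)·0 + 2·0; 0·1 + (-1)·0 + 0·0) = (1, -1, 0)
w2 = Bw1 = (1·1 + 5·(-1) + 6·0; (-1)·1 + (-3)·(-1) + 2·0; 0·1 + (-1)·(-1) + 0·0) = (-4, 2, 1)
Ratio: -4/1 = -4.00000

-4.00000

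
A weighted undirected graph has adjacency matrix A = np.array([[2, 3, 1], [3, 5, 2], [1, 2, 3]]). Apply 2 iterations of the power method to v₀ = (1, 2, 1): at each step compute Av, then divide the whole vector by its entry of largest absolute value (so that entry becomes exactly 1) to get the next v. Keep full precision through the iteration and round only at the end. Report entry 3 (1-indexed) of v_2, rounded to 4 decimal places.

0.5339

Av0 = (9.00000, 15.00000, 8.00000); divide by 15.00000 → v1 = (0.60000, 1.00000, 0.53333)
Av1 = (4.73333, 7.86667, 4.20000); divide by 7.86667 → v2 = (0.60169, 1.00000, 0.53390)
Requested entry of v2: 63/118 = 0.5339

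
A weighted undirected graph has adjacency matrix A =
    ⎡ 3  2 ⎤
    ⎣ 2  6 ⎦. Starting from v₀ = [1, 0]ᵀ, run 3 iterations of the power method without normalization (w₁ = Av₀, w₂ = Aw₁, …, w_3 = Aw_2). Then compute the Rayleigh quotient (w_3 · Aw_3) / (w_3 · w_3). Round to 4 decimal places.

w1 = Av₀ = (3·1 + 2·0; 2·1 + 6·0) = (3, 2)
w2 = Aw1 = (3·3 + 2·2; 2·3 + 6·2) = (13, 18)
w3 = Aw2 = (75, 134)
Aw3 = (493, 954)
w3·Aw3 = 75·493 + 134·954 = 164811; w3·w3 = 75·75 + 134·134 = 23581
λ ≈ 164811/23581 = 6.9891

6.9891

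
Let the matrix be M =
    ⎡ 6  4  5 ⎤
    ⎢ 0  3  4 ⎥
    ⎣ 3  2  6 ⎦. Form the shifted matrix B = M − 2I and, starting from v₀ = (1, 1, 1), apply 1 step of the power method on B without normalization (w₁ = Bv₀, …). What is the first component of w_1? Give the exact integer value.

B = M − 2I has rows (4, 4, 5); (0, 1, 4); (3, 2, 4)
w1 = Bv₀ = (4·1 + 4·1 + 5·1; 0·1 + 1·1 + 4·1; 3·1 + 2·1 + 4·1) = (13, 5, 9)
Requested component of w1: 13

13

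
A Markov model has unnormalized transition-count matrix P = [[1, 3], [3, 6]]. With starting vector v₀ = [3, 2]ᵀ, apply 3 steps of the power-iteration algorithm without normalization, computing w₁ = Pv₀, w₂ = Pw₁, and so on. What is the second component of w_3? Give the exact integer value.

1134

w1 = Pv₀ = (9, 21)
w2 = Pw1 = (72, 153)
w3 = Pw2 = (531, 1134)
The requested component of w3 is 1134.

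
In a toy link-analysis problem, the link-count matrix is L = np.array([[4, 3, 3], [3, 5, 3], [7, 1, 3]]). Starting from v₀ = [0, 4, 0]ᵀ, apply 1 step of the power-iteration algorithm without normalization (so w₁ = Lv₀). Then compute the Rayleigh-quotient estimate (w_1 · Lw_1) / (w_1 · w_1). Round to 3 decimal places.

8.686

w1 = Lv₀ = (12, 20, 4)
Lw1 = (120, 148, 116)
w1·Lw1 = 12·120 + 20·148 + 4·116 = 4864; w1·w1 = 12·12 + 20·20 + 4·4 = 560
λ ≈ 4864/560 = 8.686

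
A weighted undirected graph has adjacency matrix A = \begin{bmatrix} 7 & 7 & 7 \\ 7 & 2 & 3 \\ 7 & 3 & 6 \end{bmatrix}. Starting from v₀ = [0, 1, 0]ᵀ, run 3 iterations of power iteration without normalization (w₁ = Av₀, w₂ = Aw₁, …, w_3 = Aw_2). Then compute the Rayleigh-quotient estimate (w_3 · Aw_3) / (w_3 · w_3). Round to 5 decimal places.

λ ≈ 17.02190

w1 = Av₀ = (7, 2, 3)
w2 = Aw1 = (84, 62, 73)
w3 = Aw2 = (1533, 931, 1212)
Aw3 = (25732, 16229, 20796)
w3·Aw3 = 1533·25732 + 931·16229 + 1212·20796 = 79761107; w3·w3 = 1533·1533 + 931·931 + 1212·1212 = 4685794
λ ≈ 79761107/4685794 = 17.02190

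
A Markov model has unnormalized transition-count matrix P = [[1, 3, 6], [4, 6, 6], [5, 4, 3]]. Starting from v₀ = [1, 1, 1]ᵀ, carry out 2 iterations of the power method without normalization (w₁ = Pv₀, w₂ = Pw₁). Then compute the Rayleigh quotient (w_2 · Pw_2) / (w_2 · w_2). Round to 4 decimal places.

12.8201

w1 = Pv₀ = (10, 16, 12)
w2 = Pw1 = (130, 208, 150)
Pw2 = (1654, 2668, 1932)
w2·Pw2 = 130·1654 + 208·2668 + 150·1932 = 1059764; w2·w2 = 130·130 + 208·208 + 150·150 = 82664
λ ≈ 1059764/82664 = 12.8201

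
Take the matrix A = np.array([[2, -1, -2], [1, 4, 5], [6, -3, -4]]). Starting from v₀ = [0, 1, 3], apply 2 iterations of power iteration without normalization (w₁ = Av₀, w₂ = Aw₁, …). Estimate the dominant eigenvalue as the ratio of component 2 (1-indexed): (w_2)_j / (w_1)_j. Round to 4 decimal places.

w1 = Av₀ = (-7, 19, -15)
w2 = Aw1 = (-3, -6, -39)
Ratio at component: -6 / 19 = -0.3158

λ ≈ -0.3158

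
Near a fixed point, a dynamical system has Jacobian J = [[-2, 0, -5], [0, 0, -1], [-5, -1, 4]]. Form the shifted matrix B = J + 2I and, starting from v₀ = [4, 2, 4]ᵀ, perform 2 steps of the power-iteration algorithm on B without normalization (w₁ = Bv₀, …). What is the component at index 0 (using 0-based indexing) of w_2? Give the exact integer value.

B = J + 2I has rows (0, 0, -5); (0, 2, -1); (-5, -1, 6)
w1 = Bv₀ = (0·4 + 0·2 + (-5)·4; 0·4 + 2·2 + (-1)·4; (-5)·4 + (-1)·2 + 6·4) = (-20, 0, 2)
w2 = Bw1 = (0·(-20) + 0·0 + (-5)·2; 0·(-20) + 2·0 + (-1)·2; (-5)·(-20) + (-1)·0 + 6·2) = (-10, -2, 112)
Requested component of w2: -10

-10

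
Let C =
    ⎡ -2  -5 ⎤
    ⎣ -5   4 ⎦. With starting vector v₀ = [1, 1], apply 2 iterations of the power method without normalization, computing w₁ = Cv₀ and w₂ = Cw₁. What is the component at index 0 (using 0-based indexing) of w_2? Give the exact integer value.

w1 = Cv₀ = ((-2)·1 + (-5)·1; (-5)·1 + 4·1) = (-7, -1)
w2 = Cw1 = ((-2)·(-7) + (-5)·(-1); (-5)·(-7) + 4·(-1)) = (19, 31)
The requested component of w2 is 19.

19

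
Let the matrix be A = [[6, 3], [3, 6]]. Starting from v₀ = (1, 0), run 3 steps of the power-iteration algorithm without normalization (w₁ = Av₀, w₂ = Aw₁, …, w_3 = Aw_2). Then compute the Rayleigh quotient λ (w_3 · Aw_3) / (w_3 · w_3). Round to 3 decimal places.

λ ≈ 8.992

w1 = Av₀ = (6·1 + 3·0; 3·1 + 6·0) = (6, 3)
w2 = Aw1 = (6·6 + 3·3; 3·6 + 6·3) = (45, 36)
w3 = Aw2 = (378, 351)
Aw3 = (3321, 3240)
w3·Aw3 = 378·3321 + 351·3240 = 2392578; w3·w3 = 378·378 + 351·351 = 266085
λ ≈ 2392578/266085 = 8.992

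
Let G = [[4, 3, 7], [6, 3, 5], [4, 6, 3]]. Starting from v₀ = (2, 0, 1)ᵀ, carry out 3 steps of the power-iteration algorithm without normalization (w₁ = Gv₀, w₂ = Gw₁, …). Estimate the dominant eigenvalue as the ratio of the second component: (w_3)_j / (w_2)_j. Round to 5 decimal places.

λ ≈ 13.72959

w1 = Gv₀ = (4·2 + 3·0 + 7·1; 6·2 + 3·0 + 5·1; 4·2 + 6·0 + 3·1) = (15, 17, 11)
w2 = Gw1 = (4·15 + 3·17 + 7·11; 6·15 + 3·17 + 5·11; 4·15 + 6·17 + 3·11) = (188, 196, 195)
w3 = Gw2 = (2705, 2691, 2513)
Ratio at component: 2691 / 196 = 13.72959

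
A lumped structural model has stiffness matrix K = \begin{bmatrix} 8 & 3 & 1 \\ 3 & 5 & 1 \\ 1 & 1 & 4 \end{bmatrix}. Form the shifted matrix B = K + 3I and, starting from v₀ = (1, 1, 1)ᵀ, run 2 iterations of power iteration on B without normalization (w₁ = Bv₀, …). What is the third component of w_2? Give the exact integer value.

B = K + 3I has rows (11, 3, 1); (3, 8, 1); (1, 1, 7)
w1 = Bv₀ = (15, 12, 9)
w2 = Bw1 = (210, 150, 90)
Requested component of w2: 90

90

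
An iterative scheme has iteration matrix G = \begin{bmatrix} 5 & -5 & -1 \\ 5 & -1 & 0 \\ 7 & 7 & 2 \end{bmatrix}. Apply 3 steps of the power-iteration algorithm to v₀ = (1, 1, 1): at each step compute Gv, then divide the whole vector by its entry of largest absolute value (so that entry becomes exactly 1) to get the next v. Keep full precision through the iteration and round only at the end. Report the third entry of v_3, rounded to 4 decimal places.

Gv0 = (-1.00000, 4.00000, 16.00000); divide by 16.00000 → v1 = (-0.06250, 0.25000, 1.00000)
Gv1 = (-2.56250, -0.56250, 3.31250); divide by 3.31250 → v2 = (-0.77358, -0.16981, 1.00000)
Gv2 = (-4.01887, -3.69811, -4.60377); divide by -4.60377 → v3 = (0.87295, 0.80328, 1.00000)
Requested entry of v3: -244/-244 = 1.0000

1.0000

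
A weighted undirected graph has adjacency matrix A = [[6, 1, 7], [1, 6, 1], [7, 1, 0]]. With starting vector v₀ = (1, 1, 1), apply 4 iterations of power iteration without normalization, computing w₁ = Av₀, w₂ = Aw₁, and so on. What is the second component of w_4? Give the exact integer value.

w1 = Av₀ = (6·1 + 1·1 + 7·1; 1·1 + 6·1 + 1·1; 7·1 + 1·1 + 0·1) = (14, 8, 8)
w2 = Aw1 = (6·14 + 1·8 + 7·8; 1·14 + 6·8 + 1·8; 7·14 + 1·8 + 0·8) = (148, 70, 106)
w3 = Aw2 = (1700, 674, 1106)
w4 = Aw3 = (18616, 6850, 12574)
The requested component of w4 is 6850.

6850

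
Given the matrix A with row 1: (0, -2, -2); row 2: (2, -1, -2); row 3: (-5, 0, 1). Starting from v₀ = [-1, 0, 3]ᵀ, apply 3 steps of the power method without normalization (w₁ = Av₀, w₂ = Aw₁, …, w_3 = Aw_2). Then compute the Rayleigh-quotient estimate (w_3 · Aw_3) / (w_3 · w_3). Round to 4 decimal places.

w1 = Av₀ = (-6, -8, 8)
w2 = Aw1 = (0, -20, 38)
w3 = Aw2 = (-36, -56, 38)
Aw3 = (36, -92, 218)
w3·Aw3 = (-36)·36 + (-56)·(-92) + 38·218 = 12140; w3·w3 = (-36)·(-36) + (-56)·(-56) + 38·38 = 5876
λ ≈ 12140/5876 = 2.0660

2.0660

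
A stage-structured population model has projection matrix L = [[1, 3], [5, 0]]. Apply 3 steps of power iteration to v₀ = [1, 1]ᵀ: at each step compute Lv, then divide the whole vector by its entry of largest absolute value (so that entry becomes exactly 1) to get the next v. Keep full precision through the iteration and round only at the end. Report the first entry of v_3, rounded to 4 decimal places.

0.8316

Lv0 = (4.00000, 5.00000); divide by 5.00000 → v1 = (0.80000, 1.00000)
Lv1 = (3.80000, 4.00000); divide by 4.00000 → v2 = (0.95000, 1.00000)
Lv2 = (3.95000, 4.75000); divide by 4.75000 → v3 = (0.83158, 1.00000)
Requested entry of v3: 79/95 = 0.8316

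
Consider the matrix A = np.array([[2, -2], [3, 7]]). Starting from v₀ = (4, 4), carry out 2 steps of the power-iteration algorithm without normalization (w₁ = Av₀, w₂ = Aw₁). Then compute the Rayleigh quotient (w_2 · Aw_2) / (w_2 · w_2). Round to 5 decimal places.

λ ≈ 6.35849

w1 = Av₀ = (0, 40)
w2 = Aw1 = (-80, 280)
Aw2 = (-720, 1720)
w2·Aw2 = (-80)·(-720) + 280·1720 = 539200; w2·w2 = (-80)·(-80) + 280·280 = 84800
λ ≈ 539200/84800 = 6.35849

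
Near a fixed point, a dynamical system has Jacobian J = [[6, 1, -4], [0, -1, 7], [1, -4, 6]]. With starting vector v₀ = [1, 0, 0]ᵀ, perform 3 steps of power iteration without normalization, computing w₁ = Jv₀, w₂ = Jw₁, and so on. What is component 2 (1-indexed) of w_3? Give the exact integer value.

w1 = Jv₀ = (6·1 + 1·0 + (-4)·0; 0·1 + (-1)·0 + 7·0; 1·1 + (-4)·0 + 6·0) = (6, 0, 1)
w2 = Jw1 = (6·6 + 1·0 + (-4)·1; 0·6 + (-1)·0 + 7·1; 1·6 + (-4)·0 + 6·1) = (32, 7, 12)
w3 = Jw2 = (151, 77, 76)
The requested component of w3 is 77.

77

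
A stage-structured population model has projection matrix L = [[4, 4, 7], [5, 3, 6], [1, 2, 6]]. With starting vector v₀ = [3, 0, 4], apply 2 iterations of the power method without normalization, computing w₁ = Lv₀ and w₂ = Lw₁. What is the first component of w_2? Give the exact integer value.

505

w1 = Lv₀ = (4·3 + 4·0 + 7·4; 5·3 + 3·0 + 6·4; 1·3 + 2·0 + 6·4) = (40, 39, 27)
w2 = Lw1 = (4·40 + 4·39 + 7·27; 5·40 + 3·39 + 6·27; 1·40 + 2·39 + 6·27) = (505, 479, 280)
The requested component of w2 is 505.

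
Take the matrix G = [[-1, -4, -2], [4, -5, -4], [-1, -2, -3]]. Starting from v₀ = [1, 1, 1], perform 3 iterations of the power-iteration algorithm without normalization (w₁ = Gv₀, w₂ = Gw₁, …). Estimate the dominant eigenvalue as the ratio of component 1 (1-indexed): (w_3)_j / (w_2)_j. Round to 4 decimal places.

λ ≈ -4.9487

w1 = Gv₀ = ((-1)·1 + (-4)·1 + (-2)·1; 4·1 + (-5)·1 + (-4)·1; (-1)·1 + (-2)·1 + (-3)·1) = (-7, -5, -6)
w2 = Gw1 = ((-1)·(-7) + (-4)·(-5) + (-2)·(-6); 4·(-7) + (-5)·(-5) + (-4)·(-6); (-1)·(-7) + (-2)·(-5) + (-3)·(-6)) = (39, 21, 35)
w3 = Gw2 = (-193, -89, -186)
Ratio at component: -193 / 39 = -4.9487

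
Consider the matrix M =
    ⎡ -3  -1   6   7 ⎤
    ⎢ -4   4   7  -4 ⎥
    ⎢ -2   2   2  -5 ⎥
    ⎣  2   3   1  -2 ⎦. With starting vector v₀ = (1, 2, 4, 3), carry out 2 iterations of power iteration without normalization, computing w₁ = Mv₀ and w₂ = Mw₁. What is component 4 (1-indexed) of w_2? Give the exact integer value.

w1 = Mv₀ = (40, 20, -5, 6)
w2 = Mw1 = (-128, -139, -80, 123)
The requested component of w2 is 123.

123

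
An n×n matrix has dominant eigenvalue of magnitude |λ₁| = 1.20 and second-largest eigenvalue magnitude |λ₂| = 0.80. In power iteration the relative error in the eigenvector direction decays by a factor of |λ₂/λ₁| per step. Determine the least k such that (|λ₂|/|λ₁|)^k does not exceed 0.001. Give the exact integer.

18

|λ₂/λ₁| = 0.80/1.20 = 0.66667
Need k ≥ ln(0.001) / ln(0.66667) = -6.9078 / -0.4055 ≈ 17.037
Smallest integer k satisfying the bound: 18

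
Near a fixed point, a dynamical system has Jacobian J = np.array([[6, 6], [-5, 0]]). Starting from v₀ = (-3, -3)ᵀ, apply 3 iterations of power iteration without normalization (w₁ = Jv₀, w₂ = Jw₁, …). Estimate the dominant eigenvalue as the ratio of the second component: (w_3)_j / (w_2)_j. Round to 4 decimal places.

w1 = Jv₀ = (6·(-3) + 6·(-3); (-5)·(-3) + 0·(-3)) = (-36, 15)
w2 = Jw1 = (6·(-36) + 6·15; (-5)·(-36) + 0·15) = (-126, 180)
w3 = Jw2 = (324, 630)
Ratio at component: 630 / 180 = 3.5000

3.5000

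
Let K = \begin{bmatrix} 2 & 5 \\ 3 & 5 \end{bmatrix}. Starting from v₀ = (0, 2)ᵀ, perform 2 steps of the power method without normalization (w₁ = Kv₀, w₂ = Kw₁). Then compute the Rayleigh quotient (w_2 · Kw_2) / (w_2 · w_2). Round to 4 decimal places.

7.6637

w1 = Kv₀ = (2·0 + 5·2; 3·0 + 5·2) = (10, 10)
w2 = Kw1 = (2·10 + 5·10; 3·10 + 5·10) = (70, 80)
Kw2 = (540, 610)
w2·Kw2 = 70·540 + 80·610 = 86600; w2·w2 = 70·70 + 80·80 = 11300
λ ≈ 86600/11300 = 7.6637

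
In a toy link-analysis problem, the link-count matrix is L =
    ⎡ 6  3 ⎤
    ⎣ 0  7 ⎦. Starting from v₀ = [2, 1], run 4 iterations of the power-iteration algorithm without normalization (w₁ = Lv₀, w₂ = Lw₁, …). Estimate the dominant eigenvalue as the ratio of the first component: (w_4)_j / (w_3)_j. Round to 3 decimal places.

w1 = Lv₀ = (6·2 + 3·1; 0·2 + 7·1) = (15, 7)
w2 = Lw1 = (6·15 + 3·7; 0·15 + 7·7) = (111, 49)
w3 = Lw2 = (813, 343)
w4 = Lw3 = (5907, 2401)
Ratio at component: 5907 / 813 = 7.266

7.266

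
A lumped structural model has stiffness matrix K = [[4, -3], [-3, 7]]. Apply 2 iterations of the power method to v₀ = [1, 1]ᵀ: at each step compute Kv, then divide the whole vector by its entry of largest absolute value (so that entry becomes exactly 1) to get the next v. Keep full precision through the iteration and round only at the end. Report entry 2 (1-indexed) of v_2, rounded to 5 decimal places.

Kv0 = (1.000000, 4.000000); divide by 4.000000 → v1 = (0.250000, 1.000000)
Kv1 = (-2.000000, 6.250000); divide by 6.250000 → v2 = (-0.320000, 1.000000)
Requested entry of v2: 25/25 = 1.00000

1.00000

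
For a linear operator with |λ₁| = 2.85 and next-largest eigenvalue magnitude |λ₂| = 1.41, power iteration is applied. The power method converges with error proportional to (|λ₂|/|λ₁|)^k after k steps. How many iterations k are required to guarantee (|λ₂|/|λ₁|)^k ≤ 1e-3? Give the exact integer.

|λ₂/λ₁| = 1.41/2.85 = 0.49474
Need k ≥ ln(1e-3) / ln(0.49474) = -6.9078 / -0.7037 ≈ 9.816
Smallest integer k satisfying the bound: 10

10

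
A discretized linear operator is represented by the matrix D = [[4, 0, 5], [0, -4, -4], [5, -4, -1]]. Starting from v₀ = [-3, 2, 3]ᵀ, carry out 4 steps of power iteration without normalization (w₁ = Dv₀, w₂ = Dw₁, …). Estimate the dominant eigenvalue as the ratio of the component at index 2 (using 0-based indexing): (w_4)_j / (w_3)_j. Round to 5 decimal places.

-4.83207

w1 = Dv₀ = (4·(-3) + 0·2 + 5·3; 0·(-3) + (-4)·2 + (-4)·3; 5·(-3) + (-4)·2 + (-1)·3) = (3, -20, -26)
w2 = Dw1 = (4·3 + 0·(-20) + 5·(-26); 0·3 + (-4)·(-20) + (-4)·(-26); 5·3 + (-4)·(-20) + (-1)·(-26)) = (-118, 184, 121)
w3 = Dw2 = (133, -1220, -1447)
w4 = Dw3 = (-6703, 10668, 6992)
Ratio at component: 6992 / -1447 = -4.83207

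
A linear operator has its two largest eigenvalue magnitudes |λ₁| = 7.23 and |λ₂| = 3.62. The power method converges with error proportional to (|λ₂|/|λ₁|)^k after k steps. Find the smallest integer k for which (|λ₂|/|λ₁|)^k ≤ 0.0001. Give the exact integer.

14

|λ₂/λ₁| = 3.62/7.23 = 0.50069
Need k ≥ ln(0.0001) / ln(0.50069) = -9.2103 / -0.6918 ≈ 13.314
Smallest integer k satisfying the bound: 14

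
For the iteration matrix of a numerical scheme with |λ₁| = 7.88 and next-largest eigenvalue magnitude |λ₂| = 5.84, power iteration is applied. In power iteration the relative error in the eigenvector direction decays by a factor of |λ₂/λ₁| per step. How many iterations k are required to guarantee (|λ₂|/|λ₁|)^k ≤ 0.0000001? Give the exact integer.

|λ₂/λ₁| = 5.84/7.88 = 0.74112
Need k ≥ ln(0.0000001) / ln(0.74112) = -16.1181 / -0.2996 ≈ 53.799
Smallest integer k satisfying the bound: 54

54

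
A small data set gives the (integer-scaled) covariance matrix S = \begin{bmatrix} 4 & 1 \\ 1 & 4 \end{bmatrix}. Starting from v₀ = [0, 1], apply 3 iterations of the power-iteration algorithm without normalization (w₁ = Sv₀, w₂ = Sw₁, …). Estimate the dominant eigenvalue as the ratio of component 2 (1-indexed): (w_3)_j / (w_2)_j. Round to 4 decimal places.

4.4706

w1 = Sv₀ = (1, 4)
w2 = Sw1 = (8, 17)
w3 = Sw2 = (49, 76)
Ratio at component: 76 / 17 = 4.4706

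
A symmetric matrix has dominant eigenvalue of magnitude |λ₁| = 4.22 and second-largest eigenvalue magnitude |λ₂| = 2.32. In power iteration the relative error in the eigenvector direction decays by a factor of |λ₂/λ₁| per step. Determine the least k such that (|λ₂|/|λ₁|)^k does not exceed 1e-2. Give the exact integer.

8

|λ₂/λ₁| = 2.32/4.22 = 0.54976
Need k ≥ ln(1e-2) / ln(0.54976) = -4.6052 / -0.5983 ≈ 7.698
Smallest integer k satisfying the bound: 8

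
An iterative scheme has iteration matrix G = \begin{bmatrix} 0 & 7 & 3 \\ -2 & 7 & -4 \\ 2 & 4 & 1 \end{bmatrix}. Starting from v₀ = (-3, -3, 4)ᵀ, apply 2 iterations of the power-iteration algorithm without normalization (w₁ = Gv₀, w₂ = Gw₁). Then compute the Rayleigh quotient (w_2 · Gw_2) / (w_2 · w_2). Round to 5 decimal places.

w1 = Gv₀ = (0·(-3) + 7·(-3) + 3·4; (-2)·(-3) + 7·(-3) + (-4)·4; 2·(-3) + 4·(-3) + 1·4) = (-9, -31, -14)
w2 = Gw1 = (0·(-9) + 7·(-31) + 3·(-14); (-2)·(-9) + 7·(-31) + (-4)·(-14); 2·(-9) + 4·(-31) + 1·(-14)) = (-259, -143, -156)
Gw2 = (-1469, 141, -1246)
w2·Gw2 = (-259)·(-1469) + (-143)·141 + (-156)·(-1246) = 554684; w2·w2 = (-259)·(-259) + (-143)·(-143) + (-156)·(-156) = 111866
λ ≈ 554684/111866 = 4.95847

λ ≈ 4.95847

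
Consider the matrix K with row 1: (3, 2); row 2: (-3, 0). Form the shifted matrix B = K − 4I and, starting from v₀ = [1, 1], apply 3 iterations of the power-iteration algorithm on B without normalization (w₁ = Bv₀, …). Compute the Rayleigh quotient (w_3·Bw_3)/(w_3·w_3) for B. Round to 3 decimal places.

B = K − 4I has rows (-1, 2); (-3, -4)
w1 = Bv₀ = ((-1)·1 + 2·1; (-3)·1 + (-4)·1) = (1, -7)
w2 = Bw1 = ((-1)·1 + 2·(-7); (-3)·1 + (-4)·(-7)) = (-15, 25)
w3 = Bw2 = (65, -55)
Bw3 = (-175, 25)
w3·Bw3 = -12750; w3·w3 = 7250; μ ≈ -12750/7250 = -1.759

-1.759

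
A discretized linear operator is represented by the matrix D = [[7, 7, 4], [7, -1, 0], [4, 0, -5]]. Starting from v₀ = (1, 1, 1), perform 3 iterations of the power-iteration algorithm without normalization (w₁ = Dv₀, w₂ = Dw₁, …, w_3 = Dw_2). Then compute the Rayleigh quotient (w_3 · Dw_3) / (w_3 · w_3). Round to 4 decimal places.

w1 = Dv₀ = (18, 6, -1)
w2 = Dw1 = (164, 120, 77)
w3 = Dw2 = (2296, 1028, 271)
Dw3 = (24352, 15044, 7829)
w3·Dw3 = 2296·24352 + 1028·15044 + 271·7829 = 73499083; w3·w3 = 2296·2296 + 1028·1028 + 271·271 = 6401841
λ ≈ 73499083/6401841 = 11.4809

λ ≈ 11.4809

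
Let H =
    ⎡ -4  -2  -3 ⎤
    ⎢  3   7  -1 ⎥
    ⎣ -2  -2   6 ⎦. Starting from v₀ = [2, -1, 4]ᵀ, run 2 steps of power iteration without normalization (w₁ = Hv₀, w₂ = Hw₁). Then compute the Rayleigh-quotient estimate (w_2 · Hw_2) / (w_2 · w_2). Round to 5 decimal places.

7.19787

w1 = Hv₀ = ((-4)·2 + (-2)·(-1) + (-3)·4; 3·2 + 7·(-1) + (-1)·4; (-2)·2 + (-2)·(-1) + 6·4) = (-18, -5, 22)
w2 = Hw1 = ((-4)·(-18) + (-2)·(-5) + (-3)·22; 3·(-18) + 7·(-5) + (-1)·22; (-2)·(-18) + (-2)·(-5) + 6·22) = (16, -111, 178)
Hw2 = (-376, -907, 1258)
w2·Hw2 = 16·(-376) + (-111)·(-907) + 178·1258 = 318585; w2·w2 = 16·16 + (-111)·(-111) + 178·178 = 44261
λ ≈ 318585/44261 = 7.19787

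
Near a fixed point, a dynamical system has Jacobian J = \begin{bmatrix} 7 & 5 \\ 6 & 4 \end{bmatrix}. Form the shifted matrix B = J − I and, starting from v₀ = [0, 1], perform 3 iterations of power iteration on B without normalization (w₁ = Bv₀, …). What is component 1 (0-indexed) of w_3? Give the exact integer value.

387

B = J − I has rows (6, 5); (6, 3)
w1 = Bv₀ = (6·0 + 5·1; 6·0 + 3·1) = (5, 3)
w2 = Bw1 = (6·5 + 5·3; 6·5 + 3·3) = (45, 39)
w3 = Bw2 = (465, 387)
Requested component of w3: 387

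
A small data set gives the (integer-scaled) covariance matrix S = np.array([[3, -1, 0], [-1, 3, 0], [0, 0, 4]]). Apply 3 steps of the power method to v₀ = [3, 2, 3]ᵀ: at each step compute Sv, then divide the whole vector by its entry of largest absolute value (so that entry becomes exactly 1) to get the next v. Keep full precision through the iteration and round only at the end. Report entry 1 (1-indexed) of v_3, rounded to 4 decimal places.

Sv0 = (7.00000, 3.00000, 12.00000); divide by 12.00000 → v1 = (0.58333, 0.25000, 1.00000)
Sv1 = (1.50000, 0.16667, 4.00000); divide by 4.00000 → v2 = (0.37500, 0.04167, 1.00000)
Sv2 = (1.08333, -0.25000, 4.00000); divide by 4.00000 → v3 = (0.27083, -0.06250, 1.00000)
Requested entry of v3: 52/192 = 0.2708

0.2708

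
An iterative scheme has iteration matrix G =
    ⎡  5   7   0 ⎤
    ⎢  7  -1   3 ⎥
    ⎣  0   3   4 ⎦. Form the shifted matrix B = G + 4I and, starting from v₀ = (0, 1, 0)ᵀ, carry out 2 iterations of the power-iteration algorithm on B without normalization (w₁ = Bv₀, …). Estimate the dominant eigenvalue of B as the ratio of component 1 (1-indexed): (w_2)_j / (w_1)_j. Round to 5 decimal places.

B = G + 4I has rows (9, 7, 0); (7, 3, 3); (0, 3, 8)
w1 = Bv₀ = (9·0 + 7·1 + 0·0; 7·0 + 3·1 + 3·0; 0·0 + 3·1 + 8·0) = (7, 3, 3)
w2 = Bw1 = (9·7 + 7·3 + 0·3; 7·7 + 3·3 + 3·3; 0·7 + 3·3 + 8·3) = (84, 67, 33)
Ratio: 84/7 = 12.00000

μ ≈ 12.00000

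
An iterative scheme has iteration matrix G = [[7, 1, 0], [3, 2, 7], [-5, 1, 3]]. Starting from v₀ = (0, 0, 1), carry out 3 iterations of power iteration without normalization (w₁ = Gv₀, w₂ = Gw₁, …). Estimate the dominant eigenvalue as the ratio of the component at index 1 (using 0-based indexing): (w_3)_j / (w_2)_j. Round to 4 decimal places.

λ ≈ 5.8000

w1 = Gv₀ = (7·0 + 1·0 + 0·1; 3·0 + 2·0 + 7·1; (-5)·0 + 1·0 + 3·1) = (0, 7, 3)
w2 = Gw1 = (7·0 + 1·7 + 0·3; 3·0 + 2·7 + 7·3; (-5)·0 + 1·7 + 3·3) = (7, 35, 16)
w3 = Gw2 = (84, 203, 48)
Ratio at component: 203 / 35 = 5.8000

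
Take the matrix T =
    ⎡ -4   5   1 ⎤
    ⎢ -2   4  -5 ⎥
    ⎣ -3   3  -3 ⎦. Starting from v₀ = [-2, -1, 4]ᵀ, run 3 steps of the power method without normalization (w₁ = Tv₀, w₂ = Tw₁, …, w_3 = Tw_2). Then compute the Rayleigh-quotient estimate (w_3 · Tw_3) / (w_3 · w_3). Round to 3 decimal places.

λ ≈ -1.527

w1 = Tv₀ = ((-4)·(-2) + 5·(-1) + 1·4; (-2)·(-2) + 4·(-1) + (-5)·4; (-3)·(-2) + 3·(-1) + (-3)·4) = (7, -20, -9)
w2 = Tw1 = ((-4)·7 + 5·(-20) + 1·(-9); (-2)·7 + 4·(-20) + (-5)·(-9); (-3)·7 + 3·(-20) + (-3)·(-9)) = (-137, -49, -54)
w3 = Tw2 = (249, 348, 426)
Tw3 = (1170, -1236, -981)
w3·Tw3 = 249·1170 + 348·(-1236) + 426·(-981) = -556704; w3·w3 = 249·249 + 348·348 + 426·426 = 364581
λ ≈ -556704/364581 = -1.527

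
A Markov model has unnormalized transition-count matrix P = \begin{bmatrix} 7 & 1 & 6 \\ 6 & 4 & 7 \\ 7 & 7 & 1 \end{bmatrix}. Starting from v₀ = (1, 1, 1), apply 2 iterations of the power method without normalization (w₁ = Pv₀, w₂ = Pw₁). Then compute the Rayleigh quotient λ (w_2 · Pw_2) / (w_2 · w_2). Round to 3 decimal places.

15.034

w1 = Pv₀ = (14, 17, 15)
w2 = Pw1 = (205, 257, 232)
Pw2 = (3084, 3882, 3466)
w2·Pw2 = 205·3084 + 257·3882 + 232·3466 = 2434006; w2·w2 = 205·205 + 257·257 + 232·232 = 161898
λ ≈ 2434006/161898 = 15.034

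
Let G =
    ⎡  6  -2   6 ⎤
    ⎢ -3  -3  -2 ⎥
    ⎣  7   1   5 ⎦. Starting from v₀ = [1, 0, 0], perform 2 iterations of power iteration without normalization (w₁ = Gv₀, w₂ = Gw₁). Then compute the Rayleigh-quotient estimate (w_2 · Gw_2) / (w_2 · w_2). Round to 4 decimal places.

12.2731

w1 = Gv₀ = (6·1 + (-2)·0 + 6·0; (-3)·1 + (-3)·0 + (-2)·0; 7·1 + 1·0 + 5·0) = (6, -3, 7)
w2 = Gw1 = (6·6 + (-2)·(-3) + 6·7; (-3)·6 + (-3)·(-3) + (-2)·7; 7·6 + 1·(-3) + 5·7) = (84, -23, 74)
Gw2 = (994, -331, 935)
w2·Gw2 = 84·994 + (-23)·(-331) + 74·935 = 160299; w2·w2 = 84·84 + (-23)·(-23) + 74·74 = 13061
λ ≈ 160299/13061 = 12.2731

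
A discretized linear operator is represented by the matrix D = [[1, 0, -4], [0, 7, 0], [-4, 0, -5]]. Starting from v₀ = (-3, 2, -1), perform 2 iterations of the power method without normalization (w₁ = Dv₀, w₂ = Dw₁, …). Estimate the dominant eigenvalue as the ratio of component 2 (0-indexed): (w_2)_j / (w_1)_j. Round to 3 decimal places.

-5.235

w1 = Dv₀ = (1·(-3) + 0·2 + (-4)·(-1); 0·(-3) + 7·2 + 0·(-1); (-4)·(-3) + 0·2 + (-5)·(-1)) = (1, 14, 17)
w2 = Dw1 = (1·1 + 0·14 + (-4)·17; 0·1 + 7·14 + 0·17; (-4)·1 + 0·14 + (-5)·17) = (-67, 98, -89)
Ratio at component: -89 / 17 = -5.235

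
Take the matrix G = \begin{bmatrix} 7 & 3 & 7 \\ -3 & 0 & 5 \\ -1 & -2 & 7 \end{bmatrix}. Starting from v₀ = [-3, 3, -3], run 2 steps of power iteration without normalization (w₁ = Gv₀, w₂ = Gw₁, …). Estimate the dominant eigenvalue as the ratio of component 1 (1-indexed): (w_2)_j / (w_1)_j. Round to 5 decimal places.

w1 = Gv₀ = (7·(-3) + 3·3 + 7·(-3); (-3)·(-3) + 0·3 + 5·(-3); (-1)·(-3) + (-2)·3 + 7·(-3)) = (-33, -6, -24)
w2 = Gw1 = (7·(-33) + 3·(-6) + 7·(-24); (-3)·(-33) + 0·(-6) + 5·(-24); (-1)·(-33) + (-2)·(-6) + 7·(-24)) = (-417, -21, -123)
Ratio at component: -417 / -33 = 12.63636

12.63636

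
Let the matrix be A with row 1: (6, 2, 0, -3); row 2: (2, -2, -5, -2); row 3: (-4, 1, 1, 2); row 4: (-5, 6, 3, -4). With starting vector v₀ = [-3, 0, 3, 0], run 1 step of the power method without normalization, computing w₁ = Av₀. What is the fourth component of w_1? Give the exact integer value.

24

w1 = Av₀ = (6·(-3) + 2·0 + 0·3 + (-3)·0; 2·(-3) + (-2)·0 + (-5)·3 + (-2)·0; (-4)·(-3) + 1·0 + 1·3 + 2·0; (-5)·(-3) + 6·0 + 3·3 + (-4)·0) = (-18, -21, 15, 24)
The requested component of w1 is 24.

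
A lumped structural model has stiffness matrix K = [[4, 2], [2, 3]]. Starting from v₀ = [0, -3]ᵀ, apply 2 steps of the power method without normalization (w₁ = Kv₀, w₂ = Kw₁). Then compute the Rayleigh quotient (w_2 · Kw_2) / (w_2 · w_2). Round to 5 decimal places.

w1 = Kv₀ = (-6, -9)
w2 = Kw1 = (-42, -39)
Kw2 = (-246, -201)
w2·Kw2 = (-42)·(-246) + (-39)·(-201) = 18171; w2·w2 = (-42)·(-42) + (-39)·(-39) = 3285
λ ≈ 18171/3285 = 5.53151

5.53151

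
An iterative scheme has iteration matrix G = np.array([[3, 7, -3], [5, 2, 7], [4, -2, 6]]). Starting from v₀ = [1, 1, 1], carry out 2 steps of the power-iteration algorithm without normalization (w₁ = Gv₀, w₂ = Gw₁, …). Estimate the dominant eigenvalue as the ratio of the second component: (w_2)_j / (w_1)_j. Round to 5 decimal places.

w1 = Gv₀ = (3·1 + 7·1 + (-3)·1; 5·1 + 2·1 + 7·1; 4·1 + (-2)·1 + 6·1) = (7, 14, 8)
w2 = Gw1 = (3·7 + 7·14 + (-3)·8; 5·7 + 2·14 + 7·8; 4·7 + (-2)·14 + 6·8) = (95, 119, 48)
Ratio at component: 119 / 14 = 8.50000

λ ≈ 8.50000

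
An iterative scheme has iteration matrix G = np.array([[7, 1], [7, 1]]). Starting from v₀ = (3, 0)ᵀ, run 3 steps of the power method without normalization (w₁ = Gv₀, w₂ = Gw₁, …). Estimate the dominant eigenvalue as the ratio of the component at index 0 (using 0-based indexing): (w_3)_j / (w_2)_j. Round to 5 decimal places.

8.00000

w1 = Gv₀ = (7·3 + 1·0; 7·3 + 1·0) = (21, 21)
w2 = Gw1 = (7·21 + 1·21; 7·21 + 1·21) = (168, 168)
w3 = Gw2 = (1344, 1344)
Ratio at component: 1344 / 168 = 8.00000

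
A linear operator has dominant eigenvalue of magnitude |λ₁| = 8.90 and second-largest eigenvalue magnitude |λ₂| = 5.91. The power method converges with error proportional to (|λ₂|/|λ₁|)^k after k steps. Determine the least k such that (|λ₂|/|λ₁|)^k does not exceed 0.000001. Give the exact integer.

|λ₂/λ₁| = 5.91/8.90 = 0.66404
Need k ≥ ln(0.000001) / ln(0.66404) = -13.8155 / -0.4094 ≈ 33.745
Smallest integer k satisfying the bound: 34

34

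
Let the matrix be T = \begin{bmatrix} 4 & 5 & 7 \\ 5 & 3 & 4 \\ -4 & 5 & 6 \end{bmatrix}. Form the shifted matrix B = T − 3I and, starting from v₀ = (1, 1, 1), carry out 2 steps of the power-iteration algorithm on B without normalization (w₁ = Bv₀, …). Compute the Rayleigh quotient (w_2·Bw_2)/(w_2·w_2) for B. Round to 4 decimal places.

B = T − 3I has rows (1, 5, 7); (5, 0, 4); (-4, 5, 3)
w1 = Bv₀ = (13, 9, 4)
w2 = Bw1 = (86, 81, 5)
Bw2 = (526, 450, 76)
w2·Bw2 = 82066; w2·w2 = 13982; μ ≈ 82066/13982 = 5.8694

5.8694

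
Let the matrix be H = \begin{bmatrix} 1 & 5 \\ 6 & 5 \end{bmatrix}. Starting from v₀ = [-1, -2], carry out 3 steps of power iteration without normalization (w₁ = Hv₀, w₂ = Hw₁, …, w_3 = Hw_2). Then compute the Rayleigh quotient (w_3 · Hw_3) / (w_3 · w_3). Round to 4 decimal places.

w1 = Hv₀ = (1·(-1) + 5·(-2); 6·(-1) + 5·(-2)) = (-11, -16)
w2 = Hw1 = (1·(-11) + 5·(-16); 6·(-11) + 5·(-16)) = (-91, -146)
w3 = Hw2 = (-821, -1276)
Hw3 = (-7201, -11306)
w3·Hw3 = (-821)·(-7201) + (-1276)·(-11306) = 20338477; w3·w3 = (-821)·(-821) + (-1276)·(-1276) = 2302217
λ ≈ 20338477/2302217 = 8.8343

8.8343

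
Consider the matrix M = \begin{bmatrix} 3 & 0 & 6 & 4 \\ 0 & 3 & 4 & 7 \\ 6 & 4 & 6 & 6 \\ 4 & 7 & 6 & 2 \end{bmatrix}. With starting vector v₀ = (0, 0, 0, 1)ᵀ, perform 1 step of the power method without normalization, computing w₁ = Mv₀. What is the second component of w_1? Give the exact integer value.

7

w1 = Mv₀ = (3·0 + 0·0 + 6·0 + 4·1; 0·0 + 3·0 + 4·0 + 7·1; 6·0 + 4·0 + 6·0 + 6·1; 4·0 + 7·0 + 6·0 + 2·1) = (4, 7, 6, 2)
The requested component of w1 is 7.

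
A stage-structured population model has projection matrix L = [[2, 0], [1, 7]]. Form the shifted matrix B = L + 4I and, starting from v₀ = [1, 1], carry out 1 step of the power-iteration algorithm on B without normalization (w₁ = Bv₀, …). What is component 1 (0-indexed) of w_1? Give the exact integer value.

12

B = L + 4I has rows (6, 0); (1, 11)
w1 = Bv₀ = (6, 12)
Requested component of w1: 12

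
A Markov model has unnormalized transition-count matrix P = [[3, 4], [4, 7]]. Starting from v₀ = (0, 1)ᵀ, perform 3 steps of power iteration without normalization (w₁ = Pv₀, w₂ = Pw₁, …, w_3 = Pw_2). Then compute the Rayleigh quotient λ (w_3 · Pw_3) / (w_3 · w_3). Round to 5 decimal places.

w1 = Pv₀ = (4, 7)
w2 = Pw1 = (40, 65)
w3 = Pw2 = (380, 615)
Pw3 = (3600, 5825)
w3·Pw3 = 380·3600 + 615·5825 = 4950375; w3·w3 = 380·380 + 615·615 = 522625
λ ≈ 4950375/522625 = 9.47214

λ ≈ 9.47214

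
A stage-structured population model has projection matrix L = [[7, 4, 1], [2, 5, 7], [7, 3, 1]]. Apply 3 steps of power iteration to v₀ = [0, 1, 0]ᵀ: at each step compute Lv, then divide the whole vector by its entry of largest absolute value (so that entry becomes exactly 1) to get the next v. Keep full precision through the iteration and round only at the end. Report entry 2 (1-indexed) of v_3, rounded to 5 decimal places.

Lv0 = (4.000000, 5.000000, 3.000000); divide by 5.000000 → v1 = (0.800000, 1.000000, 0.600000)
Lv1 = (10.200000, 10.800000, 9.200000); divide by 10.800000 → v2 = (0.944444, 1.000000, 0.851852)
Lv2 = (11.462963, 12.851852, 10.462963); divide by 12.851852 → v3 = (0.891931, 1.000000, 0.814121)
Requested entry of v3: 694/694 = 1.00000

1.00000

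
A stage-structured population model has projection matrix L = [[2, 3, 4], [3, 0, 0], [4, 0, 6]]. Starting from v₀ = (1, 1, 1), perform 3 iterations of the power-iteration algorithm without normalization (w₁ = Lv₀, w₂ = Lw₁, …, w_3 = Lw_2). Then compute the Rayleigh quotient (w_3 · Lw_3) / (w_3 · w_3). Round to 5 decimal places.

w1 = Lv₀ = (2·1 + 3·1 + 4·1; 3·1 + 0·1 + 0·1; 4·1 + 0·1 + 6·1) = (9, 3, 10)
w2 = Lw1 = (2·9 + 3·3 + 4·10; 3·9 + 0·3 + 0·10; 4·9 + 0·3 + 6·10) = (67, 27, 96)
w3 = Lw2 = (599, 201, 844)
Lw3 = (5177, 1797, 7460)
w3·Lw3 = 599·5177 + 201·1797 + 844·7460 = 9758460; w3·w3 = 599·599 + 201·201 + 844·844 = 1111538
λ ≈ 9758460/1111538 = 8.77924

8.77924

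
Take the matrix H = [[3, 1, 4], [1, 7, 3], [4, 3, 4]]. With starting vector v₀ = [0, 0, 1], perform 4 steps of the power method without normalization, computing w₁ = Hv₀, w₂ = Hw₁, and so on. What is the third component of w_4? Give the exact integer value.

4011

w1 = Hv₀ = (3·0 + 1·0 + 4·1; 1·0 + 7·0 + 3·1; 4·0 + 3·0 + 4·1) = (4, 3, 4)
w2 = Hw1 = (3·4 + 1·3 + 4·4; 1·4 + 7·3 + 3·4; 4·4 + 3·3 + 4·4) = (31, 37, 41)
w3 = Hw2 = (294, 413, 399)
w4 = Hw3 = (2891, 4382, 4011)
The requested component of w4 is 4011.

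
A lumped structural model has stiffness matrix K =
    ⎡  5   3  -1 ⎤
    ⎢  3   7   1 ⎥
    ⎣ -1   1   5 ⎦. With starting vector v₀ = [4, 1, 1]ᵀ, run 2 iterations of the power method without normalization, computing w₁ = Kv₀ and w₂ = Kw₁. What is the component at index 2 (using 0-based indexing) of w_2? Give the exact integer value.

8

w1 = Kv₀ = (5·4 + 3·1 + (-1)·1; 3·4 + 7·1 + 1·1; (-1)·4 + 1·1 + 5·1) = (22, 20, 2)
w2 = Kw1 = (5·22 + 3·20 + (-1)·2; 3·22 + 7·20 + 1·2; (-1)·22 + 1·20 + 5·2) = (168, 208, 8)
The requested component of w2 is 8.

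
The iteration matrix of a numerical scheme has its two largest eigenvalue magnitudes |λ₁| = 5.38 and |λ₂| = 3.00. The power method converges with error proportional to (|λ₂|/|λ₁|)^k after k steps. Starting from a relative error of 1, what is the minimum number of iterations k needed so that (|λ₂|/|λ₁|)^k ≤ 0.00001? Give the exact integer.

20

|λ₂/λ₁| = 3.00/5.38 = 0.55762
Need k ≥ ln(0.00001) / ln(0.55762) = -11.5129 / -0.5841 ≈ 19.711
Smallest integer k satisfying the bound: 20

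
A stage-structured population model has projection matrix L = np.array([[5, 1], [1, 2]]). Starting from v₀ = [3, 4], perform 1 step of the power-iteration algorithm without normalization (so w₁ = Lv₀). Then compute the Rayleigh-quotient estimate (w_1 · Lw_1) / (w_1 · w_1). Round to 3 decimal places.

w1 = Lv₀ = (5·3 + 1·4; 1·3 + 2·4) = (19, 11)
Lw1 = (106, 41)
w1·Lw1 = 19·106 + 11·41 = 2465; w1·w1 = 19·19 + 11·11 = 482
λ ≈ 2465/482 = 5.114

5.114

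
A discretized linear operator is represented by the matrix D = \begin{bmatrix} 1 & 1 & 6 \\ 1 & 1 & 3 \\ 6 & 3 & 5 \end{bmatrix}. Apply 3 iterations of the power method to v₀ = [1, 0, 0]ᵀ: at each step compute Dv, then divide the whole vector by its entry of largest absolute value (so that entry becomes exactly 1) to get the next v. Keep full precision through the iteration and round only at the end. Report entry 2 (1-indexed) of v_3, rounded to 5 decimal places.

Dv0 = (1.000000, 1.000000, 6.000000); divide by 6.000000 → v1 = (0.166667, 0.166667, 1.000000)
Dv1 = (6.333333, 3.333333, 6.500000); divide by 6.500000 → v2 = (0.974359, 0.512821, 1.000000)
Dv2 = (7.487179, 4.487179, 12.384615); divide by 12.384615 → v3 = (0.604555, 0.362319, 1.000000)
Requested entry of v3: 175/483 = 0.36232

0.36232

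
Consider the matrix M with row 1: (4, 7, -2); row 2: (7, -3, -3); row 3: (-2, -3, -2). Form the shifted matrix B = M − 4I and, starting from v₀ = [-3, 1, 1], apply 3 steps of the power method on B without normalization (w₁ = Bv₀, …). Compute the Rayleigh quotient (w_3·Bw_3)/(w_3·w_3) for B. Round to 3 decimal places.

-11.659

B = M − 4I has rows (0, 7, -2); (7, -7, -3); (-2, -3, -6)
w1 = Bv₀ = (0·(-3) + 7·1 + (-2)·1; 7·(-3) + (-7)·1 + (-3)·1; (-2)·(-3) + (-3)·1 + (-6)·1) = (5, -31, -3)
w2 = Bw1 = (0·5 + 7·(-31) + (-2)·(-3); 7·5 + (-7)·(-31) + (-3)·(-3); (-2)·5 + (-3)·(-31) + (-6)·(-3)) = (-211, 261, 101)
w3 = Bw2 = (1625, -3607, -967)
Bw3 = (-23315, 39525, 13373)
w3·Bw3 = -193385241; w3·w3 = 16586163; μ ≈ -193385241/16586163 = -11.659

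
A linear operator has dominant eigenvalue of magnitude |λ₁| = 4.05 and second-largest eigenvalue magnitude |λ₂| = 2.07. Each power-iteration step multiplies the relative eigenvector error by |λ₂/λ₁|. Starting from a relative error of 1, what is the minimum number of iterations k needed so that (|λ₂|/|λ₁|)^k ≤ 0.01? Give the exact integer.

7

|λ₂/λ₁| = 2.07/4.05 = 0.51111
Need k ≥ ln(0.01) / ln(0.51111) = -4.6052 / -0.6712 ≈ 6.861
Smallest integer k satisfying the bound: 7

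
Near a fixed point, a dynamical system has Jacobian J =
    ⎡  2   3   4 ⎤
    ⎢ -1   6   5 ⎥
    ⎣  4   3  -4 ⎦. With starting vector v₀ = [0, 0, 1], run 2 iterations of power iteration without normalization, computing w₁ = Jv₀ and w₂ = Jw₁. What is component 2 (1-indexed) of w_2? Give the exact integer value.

6

w1 = Jv₀ = (2·0 + 3·0 + 4·1; (-1)·0 + 6·0 + 5·1; 4·0 + 3·0 + (-4)·1) = (4, 5, -4)
w2 = Jw1 = (2·4 + 3·5 + 4·(-4); (-1)·4 + 6·5 + 5·(-4); 4·4 + 3·5 + (-4)·(-4)) = (7, 6, 47)
The requested component of w2 is 6.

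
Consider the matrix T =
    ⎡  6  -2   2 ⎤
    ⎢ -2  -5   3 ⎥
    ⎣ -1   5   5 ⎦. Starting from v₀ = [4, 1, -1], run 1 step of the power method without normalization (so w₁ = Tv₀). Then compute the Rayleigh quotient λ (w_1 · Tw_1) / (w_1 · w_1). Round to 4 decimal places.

w1 = Tv₀ = (20, -16, -4)
Tw1 = (144, 28, -120)
w1·Tw1 = 20·144 + (-16)·28 + (-4)·(-120) = 2912; w1·w1 = 20·20 + (-16)·(-16) + (-4)·(-4) = 672
λ ≈ 2912/672 = 4.3333

λ ≈ 4.3333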